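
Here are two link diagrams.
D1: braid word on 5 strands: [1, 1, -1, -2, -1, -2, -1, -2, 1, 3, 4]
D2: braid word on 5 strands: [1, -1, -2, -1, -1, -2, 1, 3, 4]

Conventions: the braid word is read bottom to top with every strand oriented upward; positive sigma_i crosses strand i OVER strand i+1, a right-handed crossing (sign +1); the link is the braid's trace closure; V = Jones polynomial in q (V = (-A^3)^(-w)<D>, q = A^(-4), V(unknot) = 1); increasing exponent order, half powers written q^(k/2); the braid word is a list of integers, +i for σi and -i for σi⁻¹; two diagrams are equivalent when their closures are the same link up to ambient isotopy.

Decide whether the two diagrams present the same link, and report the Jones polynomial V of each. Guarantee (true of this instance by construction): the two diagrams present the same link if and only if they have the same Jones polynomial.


same link: yes
V(D1) = -q^(-9/2) - q^(-5/2) + q^(-3/2) - q^(-1/2)  [11 crossings, <D> = A^-1 - A^3 + A^7 + A^15, w = -1]
D2 (bracket A^-1 - A^3 + A^7 + A^15; 9 crossings at w = -1): V = -q^(-9/2) - q^(-5/2) + q^(-3/2) - q^(-1/2)
note: Markov moves rewrite D1 (11 crossings) into D2 (9)


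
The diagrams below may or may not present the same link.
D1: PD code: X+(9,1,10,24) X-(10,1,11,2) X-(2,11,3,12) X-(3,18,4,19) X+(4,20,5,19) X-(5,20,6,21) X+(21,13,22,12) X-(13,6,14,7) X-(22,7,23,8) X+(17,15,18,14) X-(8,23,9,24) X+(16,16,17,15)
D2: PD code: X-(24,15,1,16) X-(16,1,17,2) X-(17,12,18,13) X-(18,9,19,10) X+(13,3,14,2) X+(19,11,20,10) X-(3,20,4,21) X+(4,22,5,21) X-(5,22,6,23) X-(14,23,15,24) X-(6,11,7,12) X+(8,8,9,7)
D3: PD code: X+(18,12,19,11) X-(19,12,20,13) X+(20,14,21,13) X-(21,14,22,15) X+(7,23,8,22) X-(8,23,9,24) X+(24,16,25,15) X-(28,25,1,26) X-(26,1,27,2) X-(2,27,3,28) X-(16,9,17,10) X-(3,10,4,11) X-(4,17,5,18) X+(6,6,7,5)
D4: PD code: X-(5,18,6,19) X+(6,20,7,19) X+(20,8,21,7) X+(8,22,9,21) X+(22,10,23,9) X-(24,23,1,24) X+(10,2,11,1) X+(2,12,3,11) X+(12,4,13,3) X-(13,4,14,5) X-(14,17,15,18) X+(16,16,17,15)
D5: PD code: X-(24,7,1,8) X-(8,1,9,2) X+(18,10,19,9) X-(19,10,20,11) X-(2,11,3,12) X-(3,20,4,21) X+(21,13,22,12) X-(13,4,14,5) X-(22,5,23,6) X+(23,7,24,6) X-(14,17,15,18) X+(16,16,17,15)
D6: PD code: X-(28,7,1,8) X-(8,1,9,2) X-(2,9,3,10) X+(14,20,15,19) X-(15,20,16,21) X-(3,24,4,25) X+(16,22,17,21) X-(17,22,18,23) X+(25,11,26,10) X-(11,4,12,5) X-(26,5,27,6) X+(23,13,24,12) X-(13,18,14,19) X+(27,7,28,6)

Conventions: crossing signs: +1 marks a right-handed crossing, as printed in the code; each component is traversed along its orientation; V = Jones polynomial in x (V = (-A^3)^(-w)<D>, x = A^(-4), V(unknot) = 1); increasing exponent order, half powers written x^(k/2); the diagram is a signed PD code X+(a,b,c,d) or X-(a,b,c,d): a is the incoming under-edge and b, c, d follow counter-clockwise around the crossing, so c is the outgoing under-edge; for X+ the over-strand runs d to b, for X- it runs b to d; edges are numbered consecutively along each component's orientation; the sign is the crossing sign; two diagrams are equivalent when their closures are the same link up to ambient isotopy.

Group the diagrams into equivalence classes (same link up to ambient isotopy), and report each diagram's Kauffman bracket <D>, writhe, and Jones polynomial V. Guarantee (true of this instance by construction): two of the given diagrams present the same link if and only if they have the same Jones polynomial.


equivalence classes: {D1, D2, D5, D6} | {D3} | {D4}
D1 (bracket A^-2 - A^2 + 2A^6 - A^10 + A^14 - A^18; 12 crossings at w = -2): V = -x^-6 + x^-5 - x^-4 + 2x^-3 - x^-2 + x^-1
V(D2) = -x^-6 + x^-5 - x^-4 + 2x^-3 - x^-2 + x^-1  [12 crossings, <D> = A^-8 - A^-4 + 2 - A^4 + A^8 - A^12, w = -4]
V(D3) = -x^-4 + x^-3 + x^-1  (w -4, c 14, <D> = A^-8 + 1 - A^4)
V(D4) = x^2 + x^4 - x^5 + x^6 - x^7  [12 crossings, <D> = -A^-16 + A^-12 - A^-8 + A^-4 + A^4, w = +4]
D5 (bracket A^-8 - A^-4 + 2 - A^4 + A^8 - A^12; 12 crossings at w = -4): V = -x^-6 + x^-5 - x^-4 + 2x^-3 - x^-2 + x^-1
D6 (bracket A^-8 - A^-4 + 2 - A^4 + A^8 - A^12; 14 crossings at w = -4): V = -x^-6 + x^-5 - x^-4 + 2x^-3 - x^-2 + x^-1
key observation: 3 classes among 6 diagrams; unequal V(x) rules out equality


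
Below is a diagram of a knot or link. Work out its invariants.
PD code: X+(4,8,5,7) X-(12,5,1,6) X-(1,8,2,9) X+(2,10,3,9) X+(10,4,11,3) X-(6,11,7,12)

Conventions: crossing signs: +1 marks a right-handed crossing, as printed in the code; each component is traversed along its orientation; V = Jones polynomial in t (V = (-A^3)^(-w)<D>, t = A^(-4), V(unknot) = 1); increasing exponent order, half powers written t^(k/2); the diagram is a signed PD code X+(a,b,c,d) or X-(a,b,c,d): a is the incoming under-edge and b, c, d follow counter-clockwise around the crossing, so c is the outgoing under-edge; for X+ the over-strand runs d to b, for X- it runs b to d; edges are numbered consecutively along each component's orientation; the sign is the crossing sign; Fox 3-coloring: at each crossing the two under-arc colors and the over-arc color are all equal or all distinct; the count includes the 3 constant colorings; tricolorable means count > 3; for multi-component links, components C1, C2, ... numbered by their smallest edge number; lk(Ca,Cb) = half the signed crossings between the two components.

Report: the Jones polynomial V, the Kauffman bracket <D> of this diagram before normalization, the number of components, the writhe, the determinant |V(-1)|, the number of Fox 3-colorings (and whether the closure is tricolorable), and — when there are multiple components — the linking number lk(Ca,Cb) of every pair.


V(t) = t^-2 - t^-1 + 1 - t + t^2
bracket: A^-8 - A^-4 + 1 - A^4 + A^8, w = 0
1 component, writhe 0, over 6 crossings
det 5, colorings 3 of 3^6 — not tricolorable
observation: |V(-1)| = 5: so not tricolorable, since 3 does not divide 5


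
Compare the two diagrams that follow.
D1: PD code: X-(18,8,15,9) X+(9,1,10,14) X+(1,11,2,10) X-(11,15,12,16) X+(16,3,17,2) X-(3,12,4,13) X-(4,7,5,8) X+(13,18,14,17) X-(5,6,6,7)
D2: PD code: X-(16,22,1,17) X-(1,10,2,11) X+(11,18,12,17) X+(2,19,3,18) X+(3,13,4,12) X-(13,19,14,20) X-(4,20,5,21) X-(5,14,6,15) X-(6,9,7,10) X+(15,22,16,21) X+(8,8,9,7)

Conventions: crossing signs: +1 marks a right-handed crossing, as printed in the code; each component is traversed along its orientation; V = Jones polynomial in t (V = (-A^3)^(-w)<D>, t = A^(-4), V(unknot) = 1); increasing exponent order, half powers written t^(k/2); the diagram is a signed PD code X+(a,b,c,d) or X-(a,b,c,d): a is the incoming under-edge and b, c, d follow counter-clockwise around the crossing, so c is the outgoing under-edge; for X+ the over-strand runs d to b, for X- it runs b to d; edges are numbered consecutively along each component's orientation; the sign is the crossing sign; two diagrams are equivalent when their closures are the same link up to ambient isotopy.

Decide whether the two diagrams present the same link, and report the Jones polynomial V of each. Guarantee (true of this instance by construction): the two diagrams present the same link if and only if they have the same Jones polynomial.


equivalent: no
V(D1) = t^(-5/2) - 3t^(-3/2) + 3t^(-1/2) - 5t^(1/2) + 4t^(3/2) - 4t^(5/2) + 3t^(7/2) - t^(9/2)  (w -1, c 9, <D> = A^-21 - 3A^-17 + 4A^-13 - 4A^-9 + 5A^-5 - 3A^-1 + 3A^3 - A^7)
V(D2) = -t^(-1/2) - t^(1/2)  [11 crossings, <D> = A^-5 + A^-1, w = -1]
key observation: 2 classes among 2 diagrams; unequal V(t) rules out equality


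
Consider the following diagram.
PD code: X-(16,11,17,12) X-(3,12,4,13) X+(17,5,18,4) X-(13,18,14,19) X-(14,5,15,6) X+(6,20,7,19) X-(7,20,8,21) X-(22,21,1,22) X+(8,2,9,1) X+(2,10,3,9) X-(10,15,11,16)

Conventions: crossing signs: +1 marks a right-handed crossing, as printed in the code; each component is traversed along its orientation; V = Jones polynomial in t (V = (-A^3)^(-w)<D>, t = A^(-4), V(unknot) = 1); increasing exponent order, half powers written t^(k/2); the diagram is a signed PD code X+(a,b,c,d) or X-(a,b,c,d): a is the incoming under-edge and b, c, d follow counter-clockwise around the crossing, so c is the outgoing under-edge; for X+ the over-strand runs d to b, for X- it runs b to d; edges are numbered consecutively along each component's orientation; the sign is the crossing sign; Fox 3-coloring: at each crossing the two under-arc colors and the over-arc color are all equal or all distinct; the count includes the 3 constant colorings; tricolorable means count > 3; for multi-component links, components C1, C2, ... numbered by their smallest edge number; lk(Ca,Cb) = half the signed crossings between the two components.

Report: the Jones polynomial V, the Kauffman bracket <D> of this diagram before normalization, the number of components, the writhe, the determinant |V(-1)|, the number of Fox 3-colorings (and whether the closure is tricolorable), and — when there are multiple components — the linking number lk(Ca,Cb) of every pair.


V(t) = -t^-5 + t^-4 - t^-3 + 2t^-2 - t^-1 + 2 - t
bracket: A^-13 - 2A^-9 + A^-5 - 2A^-1 + A^3 - A^7 + A^11, w = -3
1 component, writhe -3, over 11 crossings
det 9, colorings 9 of 3^11 — tricolorable
observation: w = -3 (over 11 crossings) is diagram-only; (-A^3)^(3) removes it from V


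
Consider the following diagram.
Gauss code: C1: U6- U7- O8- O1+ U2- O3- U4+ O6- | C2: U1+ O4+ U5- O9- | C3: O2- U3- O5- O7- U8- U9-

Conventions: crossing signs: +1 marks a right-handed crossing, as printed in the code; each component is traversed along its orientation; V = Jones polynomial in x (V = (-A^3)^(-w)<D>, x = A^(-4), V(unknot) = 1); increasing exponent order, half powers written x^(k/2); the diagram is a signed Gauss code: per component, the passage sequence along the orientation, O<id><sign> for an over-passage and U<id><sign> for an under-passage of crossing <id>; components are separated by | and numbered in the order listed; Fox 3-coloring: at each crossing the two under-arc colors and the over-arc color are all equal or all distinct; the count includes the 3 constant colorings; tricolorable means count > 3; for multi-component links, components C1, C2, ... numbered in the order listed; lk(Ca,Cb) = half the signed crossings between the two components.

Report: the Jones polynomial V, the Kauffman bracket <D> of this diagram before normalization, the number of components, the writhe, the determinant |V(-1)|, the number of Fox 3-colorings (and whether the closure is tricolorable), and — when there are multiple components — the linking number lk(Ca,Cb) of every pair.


Jones polynomial: V(x) = x^-7 - x^-6 + 2x^-5 - 2x^-4 + 3x^-3 - x^-2 + 2x^-1
<D> = -2A^-11 + A^-7 - 3A^-3 + 2A - 2A^5 + A^9 - A^13; writhe -5
components 3, writhe -5 (9 crossings)
linking number lk(C1,C2) = +1
lk(C1,C3): -2
lk(C2,C3) = -1
3-colorings: 9 of 3^9, det 12 — tricolorable
note: w = -5 (over 9 crossings) is diagram-only; (-A^3)^(5) removes it from V


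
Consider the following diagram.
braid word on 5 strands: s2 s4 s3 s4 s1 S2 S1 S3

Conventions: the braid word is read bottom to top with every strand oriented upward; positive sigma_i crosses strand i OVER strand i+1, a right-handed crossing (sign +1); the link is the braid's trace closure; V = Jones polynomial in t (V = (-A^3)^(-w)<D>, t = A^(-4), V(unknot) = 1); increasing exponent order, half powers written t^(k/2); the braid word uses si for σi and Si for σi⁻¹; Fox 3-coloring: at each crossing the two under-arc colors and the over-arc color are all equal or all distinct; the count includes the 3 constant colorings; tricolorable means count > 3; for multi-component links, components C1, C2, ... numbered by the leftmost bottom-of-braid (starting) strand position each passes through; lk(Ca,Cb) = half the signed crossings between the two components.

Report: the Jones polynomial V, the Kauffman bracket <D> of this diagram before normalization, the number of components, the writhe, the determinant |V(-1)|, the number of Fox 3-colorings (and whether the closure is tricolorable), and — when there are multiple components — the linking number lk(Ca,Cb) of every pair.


V = 1
<D> = A^6 (w = +2)
1 component over 8 crossings, w = +2
3 Fox colorings among 3^8, |V(-1)| = 1: not tricolorable
why: w = +2 (over 8 crossings) is diagram-only; (-A^3)^(-2) removes it from V


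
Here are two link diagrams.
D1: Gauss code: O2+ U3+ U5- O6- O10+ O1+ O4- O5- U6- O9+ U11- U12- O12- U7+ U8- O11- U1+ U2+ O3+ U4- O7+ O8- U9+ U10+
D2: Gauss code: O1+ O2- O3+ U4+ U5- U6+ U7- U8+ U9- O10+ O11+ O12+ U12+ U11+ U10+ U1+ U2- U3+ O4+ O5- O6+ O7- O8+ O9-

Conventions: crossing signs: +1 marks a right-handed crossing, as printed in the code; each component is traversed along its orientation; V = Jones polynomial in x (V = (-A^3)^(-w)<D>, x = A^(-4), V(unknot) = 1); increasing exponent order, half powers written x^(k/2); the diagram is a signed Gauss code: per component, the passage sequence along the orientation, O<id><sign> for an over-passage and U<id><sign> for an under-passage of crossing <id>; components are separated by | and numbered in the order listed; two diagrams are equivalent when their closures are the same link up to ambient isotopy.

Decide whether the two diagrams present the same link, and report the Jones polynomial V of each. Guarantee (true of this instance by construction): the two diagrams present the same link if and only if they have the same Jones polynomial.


same link: no
V(D1) = x + x^3 - x^4  [12 crossings, <D> = -A^-16 + A^-12 + A^-4, w = 0]
V(D2) = 1  (w +4, c 12, <D> = A^12)
note: V(x) takes 2 values over 2 diagrams, fixing the grouping


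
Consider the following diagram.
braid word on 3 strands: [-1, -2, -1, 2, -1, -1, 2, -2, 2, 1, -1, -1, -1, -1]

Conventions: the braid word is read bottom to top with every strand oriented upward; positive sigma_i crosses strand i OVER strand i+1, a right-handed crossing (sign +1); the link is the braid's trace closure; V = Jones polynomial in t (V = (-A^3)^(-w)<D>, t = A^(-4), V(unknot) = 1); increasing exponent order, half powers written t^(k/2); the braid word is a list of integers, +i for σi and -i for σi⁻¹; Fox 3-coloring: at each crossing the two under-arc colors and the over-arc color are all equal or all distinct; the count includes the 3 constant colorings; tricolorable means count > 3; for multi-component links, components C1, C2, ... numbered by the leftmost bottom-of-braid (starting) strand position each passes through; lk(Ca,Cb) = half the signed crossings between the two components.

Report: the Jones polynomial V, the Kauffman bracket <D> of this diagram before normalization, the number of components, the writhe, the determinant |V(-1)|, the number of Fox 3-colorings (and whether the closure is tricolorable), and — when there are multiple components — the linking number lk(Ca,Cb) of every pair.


Jones polynomial: V(t) = t^-8 - 2t^-7 + t^-6 - 2t^-5 + 2t^-4 + t^-2
<D> = A^-10 + 2A^-2 - 2A^2 + A^6 - 2A^10 + A^14; writhe -6
components 1, writhe -6 (14 crossings)
3-colorings: 27 of 3^14, det 9 — tricolorable
note: V spans 6 powers of t: at least 6 crossings in any diagram


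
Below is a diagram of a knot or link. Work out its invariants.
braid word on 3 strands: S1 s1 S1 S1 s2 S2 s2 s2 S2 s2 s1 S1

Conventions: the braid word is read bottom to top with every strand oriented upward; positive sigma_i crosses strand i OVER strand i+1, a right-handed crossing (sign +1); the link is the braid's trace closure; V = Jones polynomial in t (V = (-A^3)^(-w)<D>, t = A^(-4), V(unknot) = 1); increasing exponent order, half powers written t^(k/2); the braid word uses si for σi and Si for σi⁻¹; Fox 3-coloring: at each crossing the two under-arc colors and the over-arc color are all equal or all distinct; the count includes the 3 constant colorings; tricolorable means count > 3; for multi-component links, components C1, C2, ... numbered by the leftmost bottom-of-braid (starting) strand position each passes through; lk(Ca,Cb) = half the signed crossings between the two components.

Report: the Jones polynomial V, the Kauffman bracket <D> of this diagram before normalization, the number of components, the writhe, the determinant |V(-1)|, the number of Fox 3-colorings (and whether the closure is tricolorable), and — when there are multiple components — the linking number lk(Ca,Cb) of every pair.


Jones polynomial: V(t) = t^-2 + 2 + t^2
<D> = A^-8 + 2 + A^8; writhe 0
components 3, writhe 0 (12 crossings)
linking number lk(C1,C2) = -1
lk(C1,C3): 0
lk(C2,C3) = +1
3-colorings: 3 of 3^12, det 4 — not tricolorable
note: w = 0 (over 12 crossings) is diagram-only; (-A^3)^(0) removes it from V


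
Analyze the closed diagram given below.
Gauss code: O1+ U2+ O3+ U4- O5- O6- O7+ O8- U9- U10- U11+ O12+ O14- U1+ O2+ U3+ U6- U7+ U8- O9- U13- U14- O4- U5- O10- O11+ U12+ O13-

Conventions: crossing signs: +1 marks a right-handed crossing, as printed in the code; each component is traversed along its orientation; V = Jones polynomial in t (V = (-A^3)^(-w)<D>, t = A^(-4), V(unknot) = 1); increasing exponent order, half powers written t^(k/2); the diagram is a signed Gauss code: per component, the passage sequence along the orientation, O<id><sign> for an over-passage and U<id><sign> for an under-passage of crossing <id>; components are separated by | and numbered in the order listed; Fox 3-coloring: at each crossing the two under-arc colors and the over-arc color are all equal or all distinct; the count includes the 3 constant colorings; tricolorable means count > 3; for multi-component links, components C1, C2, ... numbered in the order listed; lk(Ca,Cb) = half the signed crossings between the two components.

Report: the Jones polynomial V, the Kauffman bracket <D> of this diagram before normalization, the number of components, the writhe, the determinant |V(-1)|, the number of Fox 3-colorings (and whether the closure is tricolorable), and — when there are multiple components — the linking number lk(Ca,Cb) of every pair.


V = t^-6 - 2t^-5 + 2t^-4 - 3t^-3 + 4t^-2 - 3t^-1 + 3 - 2t + t^2
<D> = A^-14 - 2A^-10 + 3A^-6 - 3A^-2 + 4A^2 - 3A^6 + 2A^10 - 2A^14 + A^18 (w = -2)
1 component over 14 crossings, w = -2
9 Fox colorings among 3^14, |V(-1)| = 21: tricolorable
why: det 21 = |V(-1)|; divisible by 3, so tricolorable


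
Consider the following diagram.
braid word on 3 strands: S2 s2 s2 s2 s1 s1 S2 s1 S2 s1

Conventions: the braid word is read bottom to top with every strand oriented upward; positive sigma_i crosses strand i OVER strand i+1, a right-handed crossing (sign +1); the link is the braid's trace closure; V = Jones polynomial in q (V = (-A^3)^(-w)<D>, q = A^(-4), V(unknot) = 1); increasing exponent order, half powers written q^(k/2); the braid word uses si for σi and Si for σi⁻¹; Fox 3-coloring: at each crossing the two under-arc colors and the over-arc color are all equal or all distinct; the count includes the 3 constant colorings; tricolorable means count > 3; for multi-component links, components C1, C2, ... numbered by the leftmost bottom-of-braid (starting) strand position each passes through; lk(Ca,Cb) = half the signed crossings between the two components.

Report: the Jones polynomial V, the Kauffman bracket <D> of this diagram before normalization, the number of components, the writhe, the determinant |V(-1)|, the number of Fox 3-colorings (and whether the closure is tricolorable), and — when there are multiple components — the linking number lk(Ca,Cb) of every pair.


Jones polynomial: V(q) = 2q - 2q^2 + 3q^3 - 3q^4 + 2q^5 - 2q^6 + q^7
<D> = A^-16 - 2A^-12 + 2A^-8 - 3A^-4 + 3 - 2A^4 + 2A^8; writhe +4
components 1, writhe +4 (10 crossings)
3-colorings: 9 of 3^10, det 15 — tricolorable
note: |V(-1)| = 15: so tricolorable, since 3 divides 15


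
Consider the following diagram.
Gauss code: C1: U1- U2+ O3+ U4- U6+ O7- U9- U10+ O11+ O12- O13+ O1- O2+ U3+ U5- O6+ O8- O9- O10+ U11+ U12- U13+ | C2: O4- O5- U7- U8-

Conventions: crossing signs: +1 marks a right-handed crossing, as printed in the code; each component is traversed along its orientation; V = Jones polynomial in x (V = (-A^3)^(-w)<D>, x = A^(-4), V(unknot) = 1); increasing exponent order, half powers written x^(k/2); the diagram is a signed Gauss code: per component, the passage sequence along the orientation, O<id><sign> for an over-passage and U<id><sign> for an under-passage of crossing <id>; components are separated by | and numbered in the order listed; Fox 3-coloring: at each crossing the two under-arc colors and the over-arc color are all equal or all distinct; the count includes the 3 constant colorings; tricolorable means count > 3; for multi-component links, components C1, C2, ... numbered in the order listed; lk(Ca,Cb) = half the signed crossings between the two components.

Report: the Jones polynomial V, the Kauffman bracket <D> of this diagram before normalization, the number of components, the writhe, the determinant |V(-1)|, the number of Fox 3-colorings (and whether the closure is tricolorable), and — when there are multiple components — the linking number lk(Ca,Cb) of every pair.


V = -x^(-7/2) - x^(-3/2) - x^(1/2) + x^(3/2)
<D> = -A^-9 + A^-5 + A^3 + A^11 (w = -1)
2 components over 13 crossings, w = -1
lk(C1,C2): -2
3 Fox colorings among 3^13, |V(-1)| = 4: not tricolorable
why: det 4 = |V(-1)|; not divisible by 3, so not tricolorable


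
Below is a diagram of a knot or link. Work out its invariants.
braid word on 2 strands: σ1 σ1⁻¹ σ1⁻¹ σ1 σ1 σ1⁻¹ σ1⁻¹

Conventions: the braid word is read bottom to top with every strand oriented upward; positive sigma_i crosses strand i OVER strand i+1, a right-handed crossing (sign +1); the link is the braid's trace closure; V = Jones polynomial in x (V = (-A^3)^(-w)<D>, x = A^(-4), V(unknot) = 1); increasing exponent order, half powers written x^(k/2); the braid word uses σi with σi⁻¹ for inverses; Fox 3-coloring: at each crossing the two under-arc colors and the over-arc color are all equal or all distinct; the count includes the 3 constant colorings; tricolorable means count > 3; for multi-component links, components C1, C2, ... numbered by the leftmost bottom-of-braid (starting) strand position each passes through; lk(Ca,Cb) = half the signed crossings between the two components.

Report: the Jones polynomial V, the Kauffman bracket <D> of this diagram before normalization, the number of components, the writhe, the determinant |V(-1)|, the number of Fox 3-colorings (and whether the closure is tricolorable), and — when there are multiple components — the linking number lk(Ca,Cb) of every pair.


V = 1
<D> = -A^-3 (w = -1)
1 component over 7 crossings, w = -1
3 Fox colorings among 3^7, |V(-1)| = 1: not tricolorable
why: det 1 = |V(-1)|; not divisible by 3, so not tricolorable


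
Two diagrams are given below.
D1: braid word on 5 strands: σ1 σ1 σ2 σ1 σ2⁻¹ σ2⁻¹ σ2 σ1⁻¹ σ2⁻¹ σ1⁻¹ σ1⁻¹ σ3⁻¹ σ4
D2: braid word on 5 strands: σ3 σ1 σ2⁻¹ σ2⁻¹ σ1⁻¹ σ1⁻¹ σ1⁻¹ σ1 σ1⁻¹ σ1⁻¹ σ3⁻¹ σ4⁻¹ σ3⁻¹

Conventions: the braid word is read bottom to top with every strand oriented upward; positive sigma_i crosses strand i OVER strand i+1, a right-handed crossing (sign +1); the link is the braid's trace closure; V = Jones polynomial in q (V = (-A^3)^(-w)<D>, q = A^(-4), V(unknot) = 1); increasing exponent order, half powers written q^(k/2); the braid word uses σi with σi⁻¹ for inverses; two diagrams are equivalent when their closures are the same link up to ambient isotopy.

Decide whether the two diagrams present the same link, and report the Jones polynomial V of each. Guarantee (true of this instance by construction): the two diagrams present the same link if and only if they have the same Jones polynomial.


same link: no
V(D1) = -q^(-1/2) - q^(1/2)  [13 crossings, <D> = A^-5 + A^-1, w = -1]
D2 (bracket A^-15 + 2A^-7 - A^-3 + A - A^5; 13 crossings at w = -7): V = q^(-13/2) - q^(-11/2) + q^(-9/2) - 2q^(-7/2) - q^(-3/2)
note: comparing 2 Jones polynomials yields 2 groups


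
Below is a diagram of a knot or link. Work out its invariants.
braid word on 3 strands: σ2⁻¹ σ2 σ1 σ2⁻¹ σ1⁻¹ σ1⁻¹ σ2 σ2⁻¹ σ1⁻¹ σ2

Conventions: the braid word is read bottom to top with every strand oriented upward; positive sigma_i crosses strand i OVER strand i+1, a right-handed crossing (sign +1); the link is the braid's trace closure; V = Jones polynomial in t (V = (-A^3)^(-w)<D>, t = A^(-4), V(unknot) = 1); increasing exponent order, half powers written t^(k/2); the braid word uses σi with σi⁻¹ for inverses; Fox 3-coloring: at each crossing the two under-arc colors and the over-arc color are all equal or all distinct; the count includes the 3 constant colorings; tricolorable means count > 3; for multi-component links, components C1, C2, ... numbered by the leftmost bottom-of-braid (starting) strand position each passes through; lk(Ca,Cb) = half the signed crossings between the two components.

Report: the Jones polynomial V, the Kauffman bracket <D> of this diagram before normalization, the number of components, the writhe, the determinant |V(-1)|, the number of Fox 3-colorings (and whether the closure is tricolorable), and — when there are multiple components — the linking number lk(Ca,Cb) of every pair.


Jones polynomial: V(t) = -t^-4 + t^-3 + t^-1
<D> = A^-2 + A^6 - A^10; writhe -2
components 1, writhe -2 (10 crossings)
3-colorings: 9 of 3^10, det 3 — tricolorable
note: V spans 3 powers of t: at least 3 crossings in any diagram


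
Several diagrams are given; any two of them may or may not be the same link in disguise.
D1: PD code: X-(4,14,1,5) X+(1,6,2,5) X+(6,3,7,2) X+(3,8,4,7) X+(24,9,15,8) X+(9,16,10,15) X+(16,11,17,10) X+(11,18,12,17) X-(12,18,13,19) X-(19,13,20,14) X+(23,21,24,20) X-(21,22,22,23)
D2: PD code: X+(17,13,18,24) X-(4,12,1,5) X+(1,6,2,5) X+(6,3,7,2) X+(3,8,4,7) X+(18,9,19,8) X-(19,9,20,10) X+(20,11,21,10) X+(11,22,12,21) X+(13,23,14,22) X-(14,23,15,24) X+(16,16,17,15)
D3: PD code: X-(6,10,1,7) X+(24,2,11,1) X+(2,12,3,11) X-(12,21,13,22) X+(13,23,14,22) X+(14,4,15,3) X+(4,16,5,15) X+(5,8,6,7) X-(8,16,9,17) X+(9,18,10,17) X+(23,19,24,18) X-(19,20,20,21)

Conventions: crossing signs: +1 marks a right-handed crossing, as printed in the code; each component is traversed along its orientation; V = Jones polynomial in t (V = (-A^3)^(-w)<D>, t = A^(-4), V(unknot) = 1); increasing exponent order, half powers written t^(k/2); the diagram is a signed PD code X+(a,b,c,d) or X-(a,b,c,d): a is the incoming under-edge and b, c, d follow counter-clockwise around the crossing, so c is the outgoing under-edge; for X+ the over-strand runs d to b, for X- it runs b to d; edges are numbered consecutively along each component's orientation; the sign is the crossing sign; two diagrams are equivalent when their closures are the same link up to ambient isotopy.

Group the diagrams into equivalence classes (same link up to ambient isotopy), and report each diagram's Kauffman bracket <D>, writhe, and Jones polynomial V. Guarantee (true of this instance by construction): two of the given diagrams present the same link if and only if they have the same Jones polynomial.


classes: {D1, D2} | {D3}
V(D1) = t + 2t^3 + t^5  [12 crossings, <D> = A^-8 + 2 + A^8, w = +4]
V(D2) = t + 2t^3 + t^5  (w +6, c 12, <D> = A^-2 + 2A^6 + A^14)
V(D3) = t + t^2 + t^3 + t^6  (w +4, c 12, <D> = A^-12 + 1 + A^4 + A^8)
insight: 2 classes among 3 diagrams; unequal V(t) rules out equality


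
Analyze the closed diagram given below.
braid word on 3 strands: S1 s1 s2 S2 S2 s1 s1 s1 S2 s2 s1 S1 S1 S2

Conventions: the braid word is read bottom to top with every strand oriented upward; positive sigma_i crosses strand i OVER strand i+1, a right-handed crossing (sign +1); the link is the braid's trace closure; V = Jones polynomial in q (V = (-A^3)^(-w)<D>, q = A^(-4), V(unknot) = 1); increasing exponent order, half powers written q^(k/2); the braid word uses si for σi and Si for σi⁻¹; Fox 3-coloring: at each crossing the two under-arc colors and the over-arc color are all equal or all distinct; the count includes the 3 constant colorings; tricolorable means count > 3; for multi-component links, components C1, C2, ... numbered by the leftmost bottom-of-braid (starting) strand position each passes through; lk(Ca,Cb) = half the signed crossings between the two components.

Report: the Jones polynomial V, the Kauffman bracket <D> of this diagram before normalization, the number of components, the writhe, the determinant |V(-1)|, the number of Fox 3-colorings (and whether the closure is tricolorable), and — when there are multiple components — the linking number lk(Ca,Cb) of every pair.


Jones polynomial: V(q) = q^-2 + 2 + q^2
<D> = A^-8 + 2 + A^8; writhe 0
components 3, writhe 0 (14 crossings)
linking number lk(C1,C2) = 0
lk(C1,C3): +1
lk(C2,C3) = -1
3-colorings: 3 of 3^14, det 4 — not tricolorable
note: w = 0 shifts under R1 moves; the (-A^3)^(0) factor cancels that in V


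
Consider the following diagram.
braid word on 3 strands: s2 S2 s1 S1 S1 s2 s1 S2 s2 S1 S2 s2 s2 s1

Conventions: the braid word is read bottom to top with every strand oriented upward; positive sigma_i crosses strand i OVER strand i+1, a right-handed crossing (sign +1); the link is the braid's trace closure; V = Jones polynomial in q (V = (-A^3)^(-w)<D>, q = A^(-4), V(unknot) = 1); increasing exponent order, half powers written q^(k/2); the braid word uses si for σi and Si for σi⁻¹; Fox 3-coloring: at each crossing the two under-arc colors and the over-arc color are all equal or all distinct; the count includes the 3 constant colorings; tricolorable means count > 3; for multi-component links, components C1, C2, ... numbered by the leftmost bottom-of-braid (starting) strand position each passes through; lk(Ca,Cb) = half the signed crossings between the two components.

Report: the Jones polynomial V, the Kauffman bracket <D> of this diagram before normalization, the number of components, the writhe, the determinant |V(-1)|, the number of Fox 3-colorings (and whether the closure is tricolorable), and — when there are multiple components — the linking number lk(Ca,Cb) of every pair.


V(q) = 1 + q + q^2 + q^3
bracket: A^-6 + A^-2 + A^2 + A^6, w = +2
3 components, writhe +2, over 14 crossings
lk(C1,C2) = 0
linking number lk(C1,C3) = +1
lk(C2,C3): 0
det 0, colorings 9 of 3^14 — tricolorable
observation: the word shrinks to σ1⁻¹ σ2 σ2 σ1 after cancelling


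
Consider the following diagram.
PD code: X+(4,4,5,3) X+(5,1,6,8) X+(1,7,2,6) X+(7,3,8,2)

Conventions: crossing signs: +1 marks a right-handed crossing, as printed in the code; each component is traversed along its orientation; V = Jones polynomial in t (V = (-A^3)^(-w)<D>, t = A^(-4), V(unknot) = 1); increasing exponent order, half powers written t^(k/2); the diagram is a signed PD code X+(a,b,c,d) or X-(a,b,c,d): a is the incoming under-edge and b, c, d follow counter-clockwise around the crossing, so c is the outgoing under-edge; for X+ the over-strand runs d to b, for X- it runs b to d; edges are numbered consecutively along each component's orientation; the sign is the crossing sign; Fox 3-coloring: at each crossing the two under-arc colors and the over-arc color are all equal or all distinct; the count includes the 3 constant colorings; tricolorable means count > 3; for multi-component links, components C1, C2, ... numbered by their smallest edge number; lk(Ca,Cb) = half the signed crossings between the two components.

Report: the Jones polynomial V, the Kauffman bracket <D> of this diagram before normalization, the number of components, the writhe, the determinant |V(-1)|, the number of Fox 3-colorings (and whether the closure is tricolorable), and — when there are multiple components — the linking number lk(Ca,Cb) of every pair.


Jones polynomial: V(t) = t + t^3 - t^4
<D> = -A^-4 + 1 + A^8; writhe +4
components 1, writhe +4 (4 crossings)
3-colorings: 9 of 3^4, det 3 — tricolorable
note: w = +4 shifts under R1 moves; the (-A^3)^(-4) factor cancels that in V


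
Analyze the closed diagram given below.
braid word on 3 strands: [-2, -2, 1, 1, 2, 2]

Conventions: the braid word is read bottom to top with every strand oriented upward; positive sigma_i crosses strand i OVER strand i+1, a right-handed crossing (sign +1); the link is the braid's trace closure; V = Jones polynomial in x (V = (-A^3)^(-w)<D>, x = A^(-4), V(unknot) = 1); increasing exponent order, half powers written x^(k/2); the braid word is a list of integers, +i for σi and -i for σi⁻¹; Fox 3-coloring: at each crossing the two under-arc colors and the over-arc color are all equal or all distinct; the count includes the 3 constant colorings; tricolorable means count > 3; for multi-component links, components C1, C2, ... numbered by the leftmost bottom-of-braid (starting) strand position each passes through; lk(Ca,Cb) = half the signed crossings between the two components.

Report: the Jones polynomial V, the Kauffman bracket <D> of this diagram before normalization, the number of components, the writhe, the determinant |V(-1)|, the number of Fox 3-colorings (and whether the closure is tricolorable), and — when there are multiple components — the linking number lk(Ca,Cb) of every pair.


V = 1 + x + x^2 + x^3
<D> = A^-6 + A^-2 + A^2 + A^6 (w = +2)
3 components over 6 crossings, w = +2
lk(C1,C2): +1
lk(C1,C3) = 0
linking number lk(C2,C3) = 0
9 Fox colorings among 3^6, |V(-1)| = 0: tricolorable
why: span 3 respects span(V) <= c + mu - 1 = 8 for this 3-component diagram


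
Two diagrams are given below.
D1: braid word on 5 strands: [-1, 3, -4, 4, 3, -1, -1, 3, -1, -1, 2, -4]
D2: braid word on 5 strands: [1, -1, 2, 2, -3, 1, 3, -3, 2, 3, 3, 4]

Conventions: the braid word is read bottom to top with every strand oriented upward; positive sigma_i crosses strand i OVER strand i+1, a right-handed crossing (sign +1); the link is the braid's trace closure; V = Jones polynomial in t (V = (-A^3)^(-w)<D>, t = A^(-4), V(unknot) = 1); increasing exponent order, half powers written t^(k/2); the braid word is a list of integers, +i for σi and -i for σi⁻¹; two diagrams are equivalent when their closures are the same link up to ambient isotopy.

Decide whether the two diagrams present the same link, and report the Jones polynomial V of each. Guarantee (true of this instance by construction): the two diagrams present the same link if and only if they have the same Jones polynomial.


equivalent: no
D1 (bracket -A^-14 + A^-10 - A^-6 + 3A^-2 - 2A^2 + 3A^6 - 2A^10 + A^14 - A^18; 12 crossings at w = -2): V = -t^-6 + t^-5 - 2t^-4 + 3t^-3 - 2t^-2 + 3t^-1 - 1 + t - t^2
D2 (bracket -A^-6 + A^-2 - A^2 + 2A^6 - A^10 + A^14; 12 crossings at w = +6): V = t - t^2 + 2t^3 - t^4 + t^5 - t^6
key observation: comparing 2 Jones polynomials yields 2 groups


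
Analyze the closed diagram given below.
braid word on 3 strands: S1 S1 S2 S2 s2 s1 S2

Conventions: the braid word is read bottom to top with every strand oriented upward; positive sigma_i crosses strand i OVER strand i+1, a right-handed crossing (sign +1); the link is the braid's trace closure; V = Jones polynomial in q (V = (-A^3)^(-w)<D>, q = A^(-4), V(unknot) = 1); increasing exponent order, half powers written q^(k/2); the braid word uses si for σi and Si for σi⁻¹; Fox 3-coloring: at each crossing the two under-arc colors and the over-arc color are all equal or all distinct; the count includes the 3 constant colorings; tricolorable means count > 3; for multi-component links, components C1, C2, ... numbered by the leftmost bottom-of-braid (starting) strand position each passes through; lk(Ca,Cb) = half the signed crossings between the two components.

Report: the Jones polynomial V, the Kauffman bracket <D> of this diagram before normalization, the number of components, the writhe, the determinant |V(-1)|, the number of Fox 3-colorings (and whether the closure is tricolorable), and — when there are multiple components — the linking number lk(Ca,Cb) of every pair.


Jones polynomial: V(q) = -q^(-9/2) - q^(-5/2) + q^(-3/2) - q^(-1/2)
<D> = A^-7 - A^-3 + A + A^9; writhe -3
components 2, writhe -3 (7 crossings)
linking number lk(C1,C2) = -2
3-colorings: 3 of 3^7, det 4 — not tricolorable
note: summing lk over 1 pair gives -2


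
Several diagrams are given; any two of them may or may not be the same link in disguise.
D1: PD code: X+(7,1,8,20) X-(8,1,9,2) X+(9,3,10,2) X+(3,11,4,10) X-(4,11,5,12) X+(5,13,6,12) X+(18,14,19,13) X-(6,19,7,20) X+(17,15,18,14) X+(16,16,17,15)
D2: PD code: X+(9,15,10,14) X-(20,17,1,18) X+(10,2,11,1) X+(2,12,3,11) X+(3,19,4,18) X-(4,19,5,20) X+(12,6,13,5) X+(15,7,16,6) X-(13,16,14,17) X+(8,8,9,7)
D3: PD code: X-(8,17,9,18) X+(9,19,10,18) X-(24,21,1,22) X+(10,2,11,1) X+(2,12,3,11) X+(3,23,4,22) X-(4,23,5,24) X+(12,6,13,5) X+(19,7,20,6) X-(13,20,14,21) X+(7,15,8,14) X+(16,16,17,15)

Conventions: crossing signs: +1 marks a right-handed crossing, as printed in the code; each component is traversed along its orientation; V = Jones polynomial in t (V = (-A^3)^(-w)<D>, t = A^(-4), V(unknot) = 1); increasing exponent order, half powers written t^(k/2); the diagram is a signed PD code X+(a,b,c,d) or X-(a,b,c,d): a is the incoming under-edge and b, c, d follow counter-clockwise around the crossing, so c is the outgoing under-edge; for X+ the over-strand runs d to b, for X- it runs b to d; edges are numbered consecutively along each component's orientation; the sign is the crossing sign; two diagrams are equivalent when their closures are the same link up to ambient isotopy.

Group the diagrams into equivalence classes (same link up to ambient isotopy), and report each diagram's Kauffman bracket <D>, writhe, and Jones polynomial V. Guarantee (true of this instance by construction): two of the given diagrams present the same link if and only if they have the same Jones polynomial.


grouping into links: {D1} | {D2, D3}
V(D1) = 1  (w +4, c 10, <D> = A^12)
V(D2) = t - t^2 + 2t^3 - t^4 + t^5 - t^6  [10 crossings, <D> = -A^-12 + A^-8 - A^-4 + 2 - A^4 + A^8, w = +4]
D3 (bracket -A^-12 + A^-8 - A^-4 + 2 - A^4 + A^8; 12 crossings at w = +4): V = t - t^2 + 2t^3 - t^4 + t^5 - t^6
why: V(t) takes 2 values over 3 diagrams, fixing the grouping


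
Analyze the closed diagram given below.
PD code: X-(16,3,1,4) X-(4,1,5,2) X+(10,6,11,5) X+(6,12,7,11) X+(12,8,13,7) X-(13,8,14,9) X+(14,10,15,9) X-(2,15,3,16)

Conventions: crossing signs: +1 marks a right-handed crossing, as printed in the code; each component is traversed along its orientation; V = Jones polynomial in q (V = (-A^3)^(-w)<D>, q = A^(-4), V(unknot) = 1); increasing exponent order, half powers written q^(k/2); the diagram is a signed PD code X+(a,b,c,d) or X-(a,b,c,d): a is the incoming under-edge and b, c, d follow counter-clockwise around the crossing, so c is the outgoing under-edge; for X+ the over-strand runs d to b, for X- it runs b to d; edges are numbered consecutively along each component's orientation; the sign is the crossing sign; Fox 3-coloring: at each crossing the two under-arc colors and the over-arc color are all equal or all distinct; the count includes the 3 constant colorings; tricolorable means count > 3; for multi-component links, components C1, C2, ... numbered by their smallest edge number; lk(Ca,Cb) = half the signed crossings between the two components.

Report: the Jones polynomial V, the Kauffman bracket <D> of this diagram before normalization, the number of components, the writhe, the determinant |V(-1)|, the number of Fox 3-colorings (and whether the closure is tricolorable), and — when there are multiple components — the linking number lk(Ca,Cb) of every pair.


V = -q^-3 + q^-2 - q^-1 + 3 - q + q^2 - q^3
<D> = -A^-12 + A^-8 - A^-4 + 3 - A^4 + A^8 - A^12 (w = 0)
1 component over 8 crossings, w = 0
27 Fox colorings among 3^8, |V(-1)| = 9: tricolorable
why: palindromic: swapping q for 1/q fixes V


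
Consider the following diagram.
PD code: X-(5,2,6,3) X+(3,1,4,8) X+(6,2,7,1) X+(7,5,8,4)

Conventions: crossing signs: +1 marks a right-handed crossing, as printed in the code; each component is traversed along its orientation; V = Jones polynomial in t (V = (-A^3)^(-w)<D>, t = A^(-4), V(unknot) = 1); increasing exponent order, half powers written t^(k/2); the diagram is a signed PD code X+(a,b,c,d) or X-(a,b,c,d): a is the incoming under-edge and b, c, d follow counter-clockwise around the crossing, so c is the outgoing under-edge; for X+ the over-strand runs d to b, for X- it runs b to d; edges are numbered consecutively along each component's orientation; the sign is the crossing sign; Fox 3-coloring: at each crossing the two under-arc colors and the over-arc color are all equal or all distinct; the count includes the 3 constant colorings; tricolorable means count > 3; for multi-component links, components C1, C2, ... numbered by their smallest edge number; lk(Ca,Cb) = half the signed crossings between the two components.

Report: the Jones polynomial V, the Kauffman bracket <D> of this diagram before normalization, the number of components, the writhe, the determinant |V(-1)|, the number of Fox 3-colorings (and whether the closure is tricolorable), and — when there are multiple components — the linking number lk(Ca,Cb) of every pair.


V(t) = 1
bracket: A^6, w = +2
1 component, writhe +2, over 4 crossings
det 1, colorings 3 of 3^4 — not tricolorable
observation: det 1 = |V(-1)|; not divisible by 3, so not tricolorable
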